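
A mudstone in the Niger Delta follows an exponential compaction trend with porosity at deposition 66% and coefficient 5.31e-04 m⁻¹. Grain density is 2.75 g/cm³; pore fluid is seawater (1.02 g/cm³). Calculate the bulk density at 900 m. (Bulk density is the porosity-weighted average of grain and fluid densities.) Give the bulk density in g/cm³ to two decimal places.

Working in km (1 km = 1000 m; k in km⁻¹ = k in m⁻¹ × 1000):
Porosity at depth: φ = 0.66·exp(−0.531×0.9) = 0.66×0.6201 = 0.4093
Bulk density: ρ_b = (1−φ)ρ_g + φ·ρ_f = 0.5907×2.75 + 0.4093×1.02
       = 1.625 + 0.417 = 2.042 g/cm³

2.04 g/cm³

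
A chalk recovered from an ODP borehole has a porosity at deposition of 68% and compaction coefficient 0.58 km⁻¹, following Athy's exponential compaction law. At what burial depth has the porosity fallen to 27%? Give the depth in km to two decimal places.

1.59 km

Invert Athy's law: z = ln(φ₀/φ) / c
z = ln(0.68/0.27) / 0.58 = ln(2.519) / 0.58 = 0.9237 / 0.58 = 1.593 km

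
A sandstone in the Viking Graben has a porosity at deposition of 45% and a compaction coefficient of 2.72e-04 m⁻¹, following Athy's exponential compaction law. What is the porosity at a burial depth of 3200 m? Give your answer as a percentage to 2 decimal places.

18.85%

Working in km (1 km = 1000 m; c in km⁻¹ = c in m⁻¹ × 1000):
phi = phi₀·exp(−c·d) = 0.45 × exp(−0.272 × 3.2) = 0.45 × exp(−0.8704)
  = 0.45 × 0.4188 = 0.1885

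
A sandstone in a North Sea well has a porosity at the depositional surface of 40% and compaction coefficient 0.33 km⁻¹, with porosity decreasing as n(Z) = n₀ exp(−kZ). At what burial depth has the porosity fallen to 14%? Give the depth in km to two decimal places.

3.18 km

Invert Athy's law: Z = ln(n₀/n) / k
Z = ln(0.4/0.14) / 0.33 = ln(2.857) / 0.33 = 1.0498 / 0.33 = 3.181 km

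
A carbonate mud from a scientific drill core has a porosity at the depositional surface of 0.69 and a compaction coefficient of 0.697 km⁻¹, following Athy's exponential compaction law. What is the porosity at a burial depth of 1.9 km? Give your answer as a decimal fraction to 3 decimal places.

n = n₀·exp(−c·Z) = 0.69 × exp(−0.697 × 1.9) = 0.69 × exp(−1.324)
  = 0.69 × 0.2660 = 0.1835

0.184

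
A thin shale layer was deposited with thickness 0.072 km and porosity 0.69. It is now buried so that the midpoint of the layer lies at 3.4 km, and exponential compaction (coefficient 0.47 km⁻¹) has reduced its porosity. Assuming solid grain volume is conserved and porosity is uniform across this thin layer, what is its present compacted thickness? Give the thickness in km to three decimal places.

Porosity at 3.4 km: n = 0.69·exp(−0.47×3.4) = 0.1396
Solid-volume conservation: h(1−n) = h₀(1−n₀) ⇒ h = h₀·(1−n₀)/(1−n)
h = 0.072 × (1 − 0.69)/(1 − 0.1396) = 0.072 × 0.3603 = 0.0259 km

0.026 km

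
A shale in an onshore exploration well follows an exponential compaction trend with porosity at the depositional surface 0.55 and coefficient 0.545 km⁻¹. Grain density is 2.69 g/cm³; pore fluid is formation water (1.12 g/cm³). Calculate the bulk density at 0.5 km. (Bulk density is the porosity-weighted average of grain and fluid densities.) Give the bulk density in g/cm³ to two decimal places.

2.03 g/cm³

Porosity at depth: phi = 0.55·exp(−0.545×0.5) = 0.55×0.7615 = 0.4188
Bulk density: ρ_b = (1−phi)ρ_g + phi·ρ_f = 0.5812×2.69 + 0.4188×1.12
       = 1.563 + 0.469 = 2.032 g/cm³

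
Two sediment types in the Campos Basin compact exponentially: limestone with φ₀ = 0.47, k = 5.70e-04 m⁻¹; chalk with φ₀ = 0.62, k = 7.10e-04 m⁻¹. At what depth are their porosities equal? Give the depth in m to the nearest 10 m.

Working in km (1 km = 1000 m; k in km⁻¹ = k in m⁻¹ × 1000):
Set φ₀ₐ e^(−kₐZ) = φ₀ᵦ e^(−kᵦZ) ⇒ ln(φ₀ₐ/φ₀ᵦ) = (kₐ − kᵦ)·Z
Z = ln(0.47/0.62) / (0.57 − 0.71) = -0.2770 / -0.14 = 1.978 km

1980 m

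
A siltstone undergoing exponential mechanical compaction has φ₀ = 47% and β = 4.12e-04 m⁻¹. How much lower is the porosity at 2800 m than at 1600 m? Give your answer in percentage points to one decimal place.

9.5 percentage points

Working in km (1 km = 1000 m; β in km⁻¹ = β in m⁻¹ × 1000):
φ(1.6) = 0.47·e^(−0.412×1.6) = 0.2431
φ(2.8) = 0.47·e^(−0.412×2.8) = 0.1483
Δφ = 0.2431 − 0.1483 = 0.0948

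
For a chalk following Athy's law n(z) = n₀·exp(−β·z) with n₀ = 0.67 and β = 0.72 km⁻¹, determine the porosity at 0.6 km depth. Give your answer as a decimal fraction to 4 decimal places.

0.4350

n = n₀·exp(−β·z) = 0.67 × exp(−0.72 × 0.6) = 0.67 × exp(−0.432)
  = 0.67 × 0.6492 = 0.4350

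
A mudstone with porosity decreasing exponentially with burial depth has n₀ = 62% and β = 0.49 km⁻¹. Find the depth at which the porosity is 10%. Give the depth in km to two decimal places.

Invert Athy's law: z = ln(n₀/n) / β
z = ln(0.62/0.1) / 0.49 = ln(6.2) / 0.49 = 1.8245 / 0.49 = 3.724 km

3.72 km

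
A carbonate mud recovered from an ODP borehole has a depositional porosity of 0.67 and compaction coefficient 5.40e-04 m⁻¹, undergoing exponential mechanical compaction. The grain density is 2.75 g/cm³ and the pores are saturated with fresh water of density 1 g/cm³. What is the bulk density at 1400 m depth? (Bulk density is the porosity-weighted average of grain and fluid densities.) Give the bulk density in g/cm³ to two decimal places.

2.20 g/cm³

Working in km (1 km = 1000 m; k in km⁻¹ = k in m⁻¹ × 1000):
Porosity at depth: phi = 0.67·exp(−0.54×1.4) = 0.67×0.4695 = 0.3146
Bulk density: ρ_b = (1−phi)ρ_g + phi·ρ_f = 0.6854×2.75 + 0.3146×1
       = 1.885 + 0.315 = 2.199 g/cm³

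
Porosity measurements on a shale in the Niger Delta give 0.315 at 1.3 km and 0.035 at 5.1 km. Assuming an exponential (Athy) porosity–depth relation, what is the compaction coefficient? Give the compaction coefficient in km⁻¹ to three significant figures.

0.578 km⁻¹

Athy: φ(d) = φ₀ e^(−βd) ⇒ φ₁/φ₂ = e^{β(d₂−d₁)} ⇒ β = ln(φ₁/φ₂)/(d₂−d₁)
β = ln(0.315/0.035) / (5.1 − 1.3) = ln(9) / 3.8 = 2.1972 / 3.8 = 0.5782 km⁻¹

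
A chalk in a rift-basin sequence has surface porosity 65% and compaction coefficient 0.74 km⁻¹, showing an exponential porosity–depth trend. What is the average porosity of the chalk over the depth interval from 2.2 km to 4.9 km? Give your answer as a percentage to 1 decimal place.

⟨n⟩ = (1/(Z₂−Z₁)) ∫ n₀ e^(−kZ) dZ = n₀·(e^(−k·Z₁) − e^(−k·Z₂)) / (k·(Z₂−Z₁))
e^(−0.74×2.2) = 0.1963; e^(−0.74×4.9) = 0.0266
⟨n⟩ = 0.65 × (0.1963 − 0.0266) / (0.74 × 2.7) = 0.65 × 0.0849 = 0.0552

5.5%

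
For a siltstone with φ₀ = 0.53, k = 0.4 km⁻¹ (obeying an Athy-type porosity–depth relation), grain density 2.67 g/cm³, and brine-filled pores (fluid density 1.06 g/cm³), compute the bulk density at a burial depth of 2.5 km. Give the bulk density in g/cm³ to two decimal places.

2.36 g/cm³

Porosity at depth: φ = 0.53·exp(−0.4×2.5) = 0.53×0.3679 = 0.1950
Bulk density: ρ_b = (1−φ)ρ_g + φ·ρ_f = 0.8050×2.67 + 0.1950×1.06
       = 2.149 + 0.207 = 2.356 g/cm³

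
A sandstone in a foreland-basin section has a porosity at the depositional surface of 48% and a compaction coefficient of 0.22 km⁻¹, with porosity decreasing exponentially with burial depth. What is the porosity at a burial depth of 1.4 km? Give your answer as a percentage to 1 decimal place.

35.3%

φ = φ₀·exp(−k·d) = 0.48 × exp(−0.22 × 1.4) = 0.48 × exp(−0.308)
  = 0.48 × 0.7349 = 0.3528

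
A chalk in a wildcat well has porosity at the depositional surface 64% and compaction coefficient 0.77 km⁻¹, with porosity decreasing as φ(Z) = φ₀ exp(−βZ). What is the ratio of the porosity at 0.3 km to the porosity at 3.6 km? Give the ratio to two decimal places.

φ(Z₁)/φ(Z₂) = e^(−β·Z₁)/e^(−β·Z₂) = e^{β(Z₂−Z₁)}
= exp(0.77 × 3.3) = exp(2.541) = 12.6924

12.69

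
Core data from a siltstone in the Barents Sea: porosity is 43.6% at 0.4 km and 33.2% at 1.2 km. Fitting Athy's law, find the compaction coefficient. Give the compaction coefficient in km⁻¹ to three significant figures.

Athy: n(d) = n₀ e^(−cd) ⇒ n₁/n₂ = e^{c(d₂−d₁)} ⇒ c = ln(n₁/n₂)/(d₂−d₁)
c = ln(0.436/0.332) / (1.2 − 0.4) = ln(1.313) / 0.8 = 0.2725 / 0.8 = 0.3406 km⁻¹

0.341 km⁻¹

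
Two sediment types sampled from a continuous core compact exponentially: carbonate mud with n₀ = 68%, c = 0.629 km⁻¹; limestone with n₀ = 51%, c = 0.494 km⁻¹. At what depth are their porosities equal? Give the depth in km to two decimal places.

2.13 km

Set n₀ₐ e^(−cₐZ) = n₀ᵦ e^(−cᵦZ) ⇒ ln(n₀ₐ/n₀ᵦ) = (cₐ − cᵦ)·Z
Z = ln(0.68/0.51) / (0.629 − 0.494) = 0.2877 / 0.135 = 2.131 km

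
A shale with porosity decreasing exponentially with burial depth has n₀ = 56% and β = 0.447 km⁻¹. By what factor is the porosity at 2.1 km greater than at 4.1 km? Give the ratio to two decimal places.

2.44

n(z₁)/n(z₂) = e^(−β·z₁)/e^(−β·z₂) = e^{β(z₂−z₁)}
= exp(0.447 × 2) = exp(0.894) = 2.4449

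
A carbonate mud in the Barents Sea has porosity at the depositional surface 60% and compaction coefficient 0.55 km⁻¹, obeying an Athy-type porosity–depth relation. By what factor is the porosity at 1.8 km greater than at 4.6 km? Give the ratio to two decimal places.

phi(d₁)/phi(d₂) = e^(−c·d₁)/e^(−c·d₂) = e^{c(d₂−d₁)}
= exp(0.55 × 2.8) = exp(1.54) = 4.6646

4.66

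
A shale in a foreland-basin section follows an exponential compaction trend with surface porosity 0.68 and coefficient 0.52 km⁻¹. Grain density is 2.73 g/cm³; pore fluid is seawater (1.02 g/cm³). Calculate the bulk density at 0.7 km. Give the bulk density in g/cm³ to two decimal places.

Porosity at depth: phi = 0.68·exp(−0.52×0.7) = 0.68×0.6949 = 0.4725
Bulk density: ρ_b = (1−phi)ρ_g + phi·ρ_f = 0.5275×2.73 + 0.4725×1.02
       = 1.440 + 0.482 = 1.922 g/cm³

1.92 g/cm³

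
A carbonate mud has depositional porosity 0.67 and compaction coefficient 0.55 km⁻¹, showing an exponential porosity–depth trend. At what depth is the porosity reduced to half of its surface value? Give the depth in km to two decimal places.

φ/φ₀ = 1/2 ⇒ exp(−k·z) = 1/2 ⇒ z = ln(2) / k
z = 0.6931 / 0.55 = 1.260 km

1.26 km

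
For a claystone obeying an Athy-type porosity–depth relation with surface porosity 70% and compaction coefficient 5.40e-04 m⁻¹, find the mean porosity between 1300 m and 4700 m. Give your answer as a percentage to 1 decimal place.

Working in km (1 km = 1000 m; β in km⁻¹ = β in m⁻¹ × 1000):
⟨φ⟩ = (1/(z₂−z₁)) ∫ φ₀ e^(−βz) dz = φ₀·(e^(−β·z₁) − e^(−β·z₂)) / (β·(z₂−z₁))
e^(−0.54×1.3) = 0.4956; e^(−0.54×4.7) = 0.0790
⟨φ⟩ = 0.7 × (0.4956 − 0.0790) / (0.54 × 3.4) = 0.7 × 0.2269 = 0.1588

15.9%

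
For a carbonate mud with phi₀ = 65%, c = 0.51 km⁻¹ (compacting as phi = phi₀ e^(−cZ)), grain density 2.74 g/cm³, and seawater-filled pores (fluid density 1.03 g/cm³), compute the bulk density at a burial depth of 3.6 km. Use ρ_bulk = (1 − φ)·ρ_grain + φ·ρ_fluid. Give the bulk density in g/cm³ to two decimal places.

2.56 g/cm³

Porosity at depth: phi = 0.65·exp(−0.51×3.6) = 0.65×0.1595 = 0.1036
Bulk density: ρ_b = (1−phi)ρ_g + phi·ρ_f = 0.8964×2.74 + 0.1036×1.03
       = 2.456 + 0.107 = 2.563 g/cm³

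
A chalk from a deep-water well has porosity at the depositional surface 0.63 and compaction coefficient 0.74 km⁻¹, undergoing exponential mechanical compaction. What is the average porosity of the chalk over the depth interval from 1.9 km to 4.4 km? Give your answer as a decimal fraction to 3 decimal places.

0.070

⟨n⟩ = (1/(Z₂−Z₁)) ∫ n₀ e^(−kZ) dZ = n₀·(e^(−k·Z₁) − e^(−k·Z₂)) / (k·(Z₂−Z₁))
e^(−0.74×1.9) = 0.2451; e^(−0.74×4.4) = 0.0385
⟨n⟩ = 0.63 × (0.2451 − 0.0385) / (0.74 × 2.5) = 0.63 × 0.1117 = 0.0703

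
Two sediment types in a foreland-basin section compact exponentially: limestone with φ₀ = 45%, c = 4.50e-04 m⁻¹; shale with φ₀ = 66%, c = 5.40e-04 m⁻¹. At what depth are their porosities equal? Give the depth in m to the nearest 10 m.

4260 m

Working in km (1 km = 1000 m; c in km⁻¹ = c in m⁻¹ × 1000):
Set φ₀ₐ e^(−cₐz) = φ₀ᵦ e^(−cᵦz) ⇒ ln(φ₀ₐ/φ₀ᵦ) = (cₐ − cᵦ)·z
z = ln(0.45/0.66) / (0.45 − 0.54) = -0.3830 / -0.09 = 4.255 km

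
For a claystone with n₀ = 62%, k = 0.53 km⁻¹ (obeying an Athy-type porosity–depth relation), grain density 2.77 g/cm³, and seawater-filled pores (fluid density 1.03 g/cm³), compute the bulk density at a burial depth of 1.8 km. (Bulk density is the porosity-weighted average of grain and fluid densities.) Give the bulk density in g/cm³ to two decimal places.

2.35 g/cm³

Porosity at depth: n = 0.62·exp(−0.53×1.8) = 0.62×0.3852 = 0.2388
Bulk density: ρ_b = (1−n)ρ_g + n·ρ_f = 0.7612×2.77 + 0.2388×1.03
       = 2.108 + 0.246 = 2.354 g/cm³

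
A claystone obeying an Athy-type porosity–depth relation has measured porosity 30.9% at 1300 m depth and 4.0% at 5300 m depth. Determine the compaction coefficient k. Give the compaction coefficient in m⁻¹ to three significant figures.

Working in km (1 km = 1000 m; k in km⁻¹ = k in m⁻¹ × 1000):
Athy: phi(d) = phi₀ e^(−kd) ⇒ phi₁/phi₂ = e^{k(d₂−d₁)} ⇒ k = ln(phi₁/phi₂)/(d₂−d₁)
k = ln(0.309/0.04) / (5.3 − 1.3) = ln(7.725) / 4 = 2.0445 / 4 = 0.5111 km⁻¹

0.000511 m⁻¹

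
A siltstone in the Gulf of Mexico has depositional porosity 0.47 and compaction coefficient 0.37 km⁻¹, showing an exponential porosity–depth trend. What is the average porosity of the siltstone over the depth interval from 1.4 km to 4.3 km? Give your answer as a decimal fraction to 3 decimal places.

0.172

⟨n⟩ = (1/(d₂−d₁)) ∫ n₀ e^(−cd) dd = n₀·(e^(−c·d₁) − e^(−c·d₂)) / (c·(d₂−d₁))
e^(−0.37×1.4) = 0.5957; e^(−0.37×4.3) = 0.2037
⟨n⟩ = 0.47 × (0.5957 − 0.2037) / (0.37 × 2.9) = 0.47 × 0.3653 = 0.1717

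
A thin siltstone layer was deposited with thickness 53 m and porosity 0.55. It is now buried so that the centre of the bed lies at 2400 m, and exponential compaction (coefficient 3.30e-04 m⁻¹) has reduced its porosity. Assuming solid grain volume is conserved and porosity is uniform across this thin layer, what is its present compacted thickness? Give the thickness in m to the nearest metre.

32 m

Working in km (1 km = 1000 m; β in km⁻¹ = β in m⁻¹ × 1000):
Porosity at 2.4 km: n = 0.55·exp(−0.33×2.4) = 0.2491
Solid-volume conservation: h(1−n) = h₀(1−n₀) ⇒ h = h₀·(1−n₀)/(1−n)
h = 0.053 × (1 − 0.55)/(1 − 0.2491) = 0.053 × 0.5993 = 0.0318 km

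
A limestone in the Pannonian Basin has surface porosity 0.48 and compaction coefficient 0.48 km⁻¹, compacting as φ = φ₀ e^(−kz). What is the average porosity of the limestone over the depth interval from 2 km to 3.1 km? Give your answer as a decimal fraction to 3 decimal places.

⟨φ⟩ = (1/(z₂−z₁)) ∫ φ₀ e^(−kz) dz = φ₀·(e^(−k·z₁) − e^(−k·z₂)) / (k·(z₂−z₁))
e^(−0.48×2) = 0.3829; e^(−0.48×3.1) = 0.2258
⟨φ⟩ = 0.48 × (0.3829 − 0.2258) / (0.48 × 1.1) = 0.48 × 0.2975 = 0.1428

0.143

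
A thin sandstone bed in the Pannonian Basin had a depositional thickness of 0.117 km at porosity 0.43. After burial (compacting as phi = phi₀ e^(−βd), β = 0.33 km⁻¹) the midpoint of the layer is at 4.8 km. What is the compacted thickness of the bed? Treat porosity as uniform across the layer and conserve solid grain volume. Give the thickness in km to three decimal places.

Porosity at 4.8 km: phi = 0.43·exp(−0.33×4.8) = 0.0882
Solid-volume conservation: h(1−phi) = h₀(1−phi₀) ⇒ h = h₀·(1−phi₀)/(1−phi)
h = 0.117 × (1 − 0.43)/(1 − 0.0882) = 0.117 × 0.6251 = 0.0731 km

0.073 km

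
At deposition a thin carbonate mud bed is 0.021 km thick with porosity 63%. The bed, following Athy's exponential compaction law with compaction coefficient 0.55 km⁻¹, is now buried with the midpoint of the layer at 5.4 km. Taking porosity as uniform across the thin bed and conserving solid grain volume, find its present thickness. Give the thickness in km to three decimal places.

0.008 km

Porosity at 5.4 km: φ = 0.63·exp(−0.55×5.4) = 0.0323
Solid-volume conservation: h(1−φ) = h₀(1−φ₀) ⇒ h = h₀·(1−φ₀)/(1−φ)
h = 0.021 × (1 − 0.63)/(1 − 0.0323) = 0.021 × 0.3824 = 0.0080 km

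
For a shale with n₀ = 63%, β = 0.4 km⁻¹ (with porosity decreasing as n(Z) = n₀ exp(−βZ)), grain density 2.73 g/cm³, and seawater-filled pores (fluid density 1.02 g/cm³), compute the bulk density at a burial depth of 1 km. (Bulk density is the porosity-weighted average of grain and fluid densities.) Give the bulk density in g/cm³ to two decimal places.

2.01 g/cm³

Porosity at depth: n = 0.63·exp(−0.4×1) = 0.63×0.6703 = 0.4223
Bulk density: ρ_b = (1−n)ρ_g + n·ρ_f = 0.5777×2.73 + 0.4223×1.02
       = 1.577 + 0.431 = 2.008 g/cm³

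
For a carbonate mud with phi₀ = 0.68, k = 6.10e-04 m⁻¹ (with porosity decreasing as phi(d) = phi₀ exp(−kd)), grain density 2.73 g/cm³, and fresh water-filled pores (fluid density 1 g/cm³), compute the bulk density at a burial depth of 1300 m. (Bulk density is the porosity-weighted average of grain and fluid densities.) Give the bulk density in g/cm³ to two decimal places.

Working in km (1 km = 1000 m; k in km⁻¹ = k in m⁻¹ × 1000):
Porosity at depth: phi = 0.68·exp(−0.61×1.3) = 0.68×0.4525 = 0.3077
Bulk density: ρ_b = (1−phi)ρ_g + phi·ρ_f = 0.6923×2.73 + 0.3077×1
       = 1.890 + 0.308 = 2.198 g/cm³

2.20 g/cm³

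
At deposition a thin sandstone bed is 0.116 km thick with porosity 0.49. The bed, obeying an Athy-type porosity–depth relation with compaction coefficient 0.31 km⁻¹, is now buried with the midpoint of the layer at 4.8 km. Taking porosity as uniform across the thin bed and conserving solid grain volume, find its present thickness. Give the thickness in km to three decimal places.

Porosity at 4.8 km: phi = 0.49·exp(−0.31×4.8) = 0.1107
Solid-volume conservation: h(1−phi) = h₀(1−phi₀) ⇒ h = h₀·(1−phi₀)/(1−phi)
h = 0.116 × (1 − 0.49)/(1 − 0.1107) = 0.116 × 0.5735 = 0.0665 km

0.067 km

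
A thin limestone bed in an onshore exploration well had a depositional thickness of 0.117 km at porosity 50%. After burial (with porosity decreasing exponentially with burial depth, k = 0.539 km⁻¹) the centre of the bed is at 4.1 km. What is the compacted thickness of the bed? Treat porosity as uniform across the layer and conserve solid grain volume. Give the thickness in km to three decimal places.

0.062 km

Porosity at 4.1 km: phi = 0.5·exp(−0.539×4.1) = 0.0549
Solid-volume conservation: h(1−phi) = h₀(1−phi₀) ⇒ h = h₀·(1−phi₀)/(1−phi)
h = 0.117 × (1 − 0.5)/(1 − 0.0549) = 0.117 × 0.5290 = 0.0619 km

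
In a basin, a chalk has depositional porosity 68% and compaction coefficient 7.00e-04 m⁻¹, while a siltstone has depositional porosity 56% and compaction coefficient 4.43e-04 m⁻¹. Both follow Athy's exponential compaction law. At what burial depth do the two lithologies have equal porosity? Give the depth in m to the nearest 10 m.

Working in km (1 km = 1000 m; β in km⁻¹ = β in m⁻¹ × 1000):
Set n₀ₐ e^(−βₐd) = n₀ᵦ e^(−βᵦd) ⇒ ln(n₀ₐ/n₀ᵦ) = (βₐ − βᵦ)·d
d = ln(0.68/0.56) / (0.7 − 0.443) = 0.1942 / 0.257 = 0.755 km

760 m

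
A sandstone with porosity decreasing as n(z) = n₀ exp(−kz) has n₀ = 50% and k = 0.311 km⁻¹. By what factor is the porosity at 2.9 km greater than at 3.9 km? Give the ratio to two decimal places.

n(z₁)/n(z₂) = e^(−k·z₁)/e^(−k·z₂) = e^{k(z₂−z₁)}
= exp(0.311 × 1) = exp(0.311) = 1.3648

1.36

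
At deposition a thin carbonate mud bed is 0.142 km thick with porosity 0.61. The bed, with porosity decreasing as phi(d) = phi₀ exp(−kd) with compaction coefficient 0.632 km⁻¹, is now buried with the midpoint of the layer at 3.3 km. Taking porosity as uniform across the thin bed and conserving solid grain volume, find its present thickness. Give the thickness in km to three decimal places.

0.060 km

Porosity at 3.3 km: phi = 0.61·exp(−0.632×3.3) = 0.0758
Solid-volume conservation: h(1−phi) = h₀(1−phi₀) ⇒ h = h₀·(1−phi₀)/(1−phi)
h = 0.142 × (1 − 0.61)/(1 − 0.0758) = 0.142 × 0.4220 = 0.0599 km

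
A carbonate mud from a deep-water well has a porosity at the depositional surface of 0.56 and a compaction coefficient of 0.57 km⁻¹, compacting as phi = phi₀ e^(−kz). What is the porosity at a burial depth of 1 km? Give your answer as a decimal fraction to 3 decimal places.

phi = phi₀·exp(−k·z) = 0.56 × exp(−0.57 × 1) = 0.56 × exp(−0.57)
  = 0.56 × 0.5655 = 0.3167

0.317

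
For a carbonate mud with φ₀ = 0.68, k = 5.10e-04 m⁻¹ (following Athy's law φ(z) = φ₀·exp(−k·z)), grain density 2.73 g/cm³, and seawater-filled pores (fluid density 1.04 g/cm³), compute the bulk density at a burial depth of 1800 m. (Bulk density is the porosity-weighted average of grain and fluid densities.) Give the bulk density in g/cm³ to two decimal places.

Working in km (1 km = 1000 m; k in km⁻¹ = k in m⁻¹ × 1000):
Porosity at depth: φ = 0.68·exp(−0.51×1.8) = 0.68×0.3993 = 0.2715
Bulk density: ρ_b = (1−φ)ρ_g + φ·ρ_f = 0.7285×2.73 + 0.2715×1.04
       = 1.989 + 0.282 = 2.271 g/cm³

2.27 g/cm³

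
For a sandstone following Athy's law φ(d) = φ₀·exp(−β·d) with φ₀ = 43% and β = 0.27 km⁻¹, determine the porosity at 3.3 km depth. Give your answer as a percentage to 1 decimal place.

17.6%

φ = φ₀·exp(−β·d) = 0.43 × exp(−0.27 × 3.3) = 0.43 × exp(−0.891)
  = 0.43 × 0.4102 = 0.1764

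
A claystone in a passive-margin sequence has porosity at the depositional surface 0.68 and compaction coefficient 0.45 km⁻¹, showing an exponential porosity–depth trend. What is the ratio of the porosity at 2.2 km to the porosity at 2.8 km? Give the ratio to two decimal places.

1.31

n(z₁)/n(z₂) = e^(−k·z₁)/e^(−k·z₂) = e^{k(z₂−z₁)}
= exp(0.45 × 0.6) = exp(0.27) = 1.3100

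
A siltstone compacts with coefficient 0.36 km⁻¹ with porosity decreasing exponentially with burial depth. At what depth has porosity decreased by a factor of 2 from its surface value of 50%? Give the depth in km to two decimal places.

1.93 km

φ/φ₀ = 1/2 ⇒ exp(−k·d) = 1/2 ⇒ d = ln(2) / k
d = 0.6931 / 0.36 = 1.925 km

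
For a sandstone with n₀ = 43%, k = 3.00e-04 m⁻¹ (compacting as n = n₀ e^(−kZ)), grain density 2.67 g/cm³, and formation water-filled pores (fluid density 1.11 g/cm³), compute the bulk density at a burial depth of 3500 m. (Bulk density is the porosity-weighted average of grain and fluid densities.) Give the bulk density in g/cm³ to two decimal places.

Working in km (1 km = 1000 m; k in km⁻¹ = k in m⁻¹ × 1000):
Porosity at depth: n = 0.43·exp(−0.3×3.5) = 0.43×0.3499 = 0.1505
Bulk density: ρ_b = (1−n)ρ_g + n·ρ_f = 0.8495×2.67 + 0.1505×1.11
       = 2.268 + 0.167 = 2.435 g/cm³

2.44 g/cm³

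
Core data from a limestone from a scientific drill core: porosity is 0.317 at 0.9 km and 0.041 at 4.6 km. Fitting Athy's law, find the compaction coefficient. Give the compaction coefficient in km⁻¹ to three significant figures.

Athy: phi(d) = phi₀ e^(−kd) ⇒ phi₁/phi₂ = e^{k(d₂−d₁)} ⇒ k = ln(phi₁/phi₂)/(d₂−d₁)
k = ln(0.317/0.041) / (4.6 − 0.9) = ln(7.732) / 3.7 = 2.0453 / 3.7 = 0.5528 km⁻¹

0.553 km⁻¹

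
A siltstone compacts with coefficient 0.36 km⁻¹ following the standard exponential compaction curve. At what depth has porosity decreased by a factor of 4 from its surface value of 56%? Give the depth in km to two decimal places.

3.85 km

φ/φ₀ = 1/4 ⇒ exp(−c·z) = 1/4 ⇒ z = ln(4) / c
z = 1.3863 / 0.36 = 3.851 km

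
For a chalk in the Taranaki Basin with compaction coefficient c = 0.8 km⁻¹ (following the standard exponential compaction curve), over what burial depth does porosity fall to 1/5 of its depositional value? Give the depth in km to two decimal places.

2.01 km

n/n₀ = 1/5 ⇒ exp(−c·z) = 1/5 ⇒ z = ln(5) / c
z = 1.6094 / 0.8 = 2.012 km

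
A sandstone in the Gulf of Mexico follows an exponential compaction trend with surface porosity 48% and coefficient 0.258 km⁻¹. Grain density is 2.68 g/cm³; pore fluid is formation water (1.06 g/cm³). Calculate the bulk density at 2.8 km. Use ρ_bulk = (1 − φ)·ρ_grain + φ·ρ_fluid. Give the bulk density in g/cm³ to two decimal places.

Porosity at depth: n = 0.48·exp(−0.258×2.8) = 0.48×0.4856 = 0.2331
Bulk density: ρ_b = (1−n)ρ_g + n·ρ_f = 0.7669×2.68 + 0.2331×1.06
       = 2.055 + 0.247 = 2.302 g/cm³

2.30 g/cm³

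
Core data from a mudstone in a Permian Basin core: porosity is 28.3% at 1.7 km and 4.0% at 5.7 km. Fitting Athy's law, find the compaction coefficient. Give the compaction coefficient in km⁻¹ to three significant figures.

Athy: φ(d) = φ₀ e^(−βd) ⇒ φ₁/φ₂ = e^{β(d₂−d₁)} ⇒ β = ln(φ₁/φ₂)/(d₂−d₁)
β = ln(0.283/0.04) / (5.7 − 1.7) = ln(7.075) / 4 = 1.9566 / 4 = 0.4891 km⁻¹

0.489 km⁻¹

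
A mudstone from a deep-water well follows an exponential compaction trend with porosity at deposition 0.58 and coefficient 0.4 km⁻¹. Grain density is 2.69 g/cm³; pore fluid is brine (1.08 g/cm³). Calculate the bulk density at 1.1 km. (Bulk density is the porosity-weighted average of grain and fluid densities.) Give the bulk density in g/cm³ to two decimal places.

Porosity at depth: phi = 0.58·exp(−0.4×1.1) = 0.58×0.6440 = 0.3735
Bulk density: ρ_b = (1−phi)ρ_g + phi·ρ_f = 0.6265×2.69 + 0.3735×1.08
       = 1.685 + 0.403 = 2.089 g/cm³

2.09 g/cm³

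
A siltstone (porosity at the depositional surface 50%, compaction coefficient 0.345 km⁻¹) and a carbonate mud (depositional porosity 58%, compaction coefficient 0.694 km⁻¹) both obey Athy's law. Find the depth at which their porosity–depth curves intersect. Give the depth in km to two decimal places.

0.43 km

Set phi₀ₐ e^(−cₐZ) = phi₀ᵦ e^(−cᵦZ) ⇒ ln(phi₀ₐ/phi₀ᵦ) = (cₐ − cᵦ)·Z
Z = ln(0.5/0.58) / (0.345 − 0.694) = -0.1484 / -0.349 = 0.425 km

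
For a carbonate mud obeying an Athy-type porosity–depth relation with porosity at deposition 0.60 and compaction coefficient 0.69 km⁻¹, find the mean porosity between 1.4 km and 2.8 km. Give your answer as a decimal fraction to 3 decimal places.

0.146

⟨n⟩ = (1/(Z₂−Z₁)) ∫ n₀ e^(−βZ) dZ = n₀·(e^(−β·Z₁) − e^(−β·Z₂)) / (β·(Z₂−Z₁))
e^(−0.69×1.4) = 0.3806; e^(−0.69×2.8) = 0.1449
⟨n⟩ = 0.6 × (0.3806 − 0.1449) / (0.69 × 1.4) = 0.6 × 0.2440 = 0.1464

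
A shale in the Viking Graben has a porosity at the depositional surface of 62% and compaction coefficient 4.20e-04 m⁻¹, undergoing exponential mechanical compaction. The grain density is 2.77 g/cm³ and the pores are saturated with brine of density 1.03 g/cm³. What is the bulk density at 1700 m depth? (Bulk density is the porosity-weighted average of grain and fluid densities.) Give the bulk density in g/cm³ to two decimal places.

2.24 g/cm³

Working in km (1 km = 1000 m; k in km⁻¹ = k in m⁻¹ × 1000):
Porosity at depth: phi = 0.62·exp(−0.42×1.7) = 0.62×0.4897 = 0.3036
Bulk density: ρ_b = (1−phi)ρ_g + phi·ρ_f = 0.6964×2.77 + 0.3036×1.03
       = 1.929 + 0.313 = 2.242 g/cm³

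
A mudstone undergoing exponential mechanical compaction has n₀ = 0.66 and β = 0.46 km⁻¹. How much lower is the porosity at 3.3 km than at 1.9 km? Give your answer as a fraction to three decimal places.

0.131

n(1.9) = 0.66·e^(−0.46×1.9) = 0.2754
n(3.3) = 0.66·e^(−0.46×3.3) = 0.1446
Δn = 0.2754 − 0.1446 = 0.1308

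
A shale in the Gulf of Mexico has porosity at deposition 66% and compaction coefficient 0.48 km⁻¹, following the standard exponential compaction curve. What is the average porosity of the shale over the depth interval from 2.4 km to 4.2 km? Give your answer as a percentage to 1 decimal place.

⟨φ⟩ = (1/(z₂−z₁)) ∫ φ₀ e^(−cz) dz = φ₀·(e^(−c·z₁) − e^(−c·z₂)) / (c·(z₂−z₁))
e^(−0.48×2.4) = 0.3160; e^(−0.48×4.2) = 0.1332
⟨φ⟩ = 0.66 × (0.3160 − 0.1332) / (0.48 × 1.8) = 0.66 × 0.2116 = 0.1397

14.0%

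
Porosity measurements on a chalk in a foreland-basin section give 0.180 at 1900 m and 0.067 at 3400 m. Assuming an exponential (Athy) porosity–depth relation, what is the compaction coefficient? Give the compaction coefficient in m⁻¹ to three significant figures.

0.000659 m⁻¹

Working in km (1 km = 1000 m; β in km⁻¹ = β in m⁻¹ × 1000):
Athy: n(Z) = n₀ e^(−βZ) ⇒ n₁/n₂ = e^{β(Z₂−Z₁)} ⇒ β = ln(n₁/n₂)/(Z₂−Z₁)
β = ln(0.18/0.067) / (3.4 − 1.9) = ln(2.687) / 1.5 = 0.9883 / 1.5 = 0.6588 km⁻¹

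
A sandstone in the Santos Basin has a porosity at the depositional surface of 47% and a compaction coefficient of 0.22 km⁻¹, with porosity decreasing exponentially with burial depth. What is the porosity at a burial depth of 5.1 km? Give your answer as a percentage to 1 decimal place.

15.3%

n = n₀·exp(−k·z) = 0.47 × exp(−0.22 × 5.1) = 0.47 × exp(−1.122)
  = 0.47 × 0.3256 = 0.1530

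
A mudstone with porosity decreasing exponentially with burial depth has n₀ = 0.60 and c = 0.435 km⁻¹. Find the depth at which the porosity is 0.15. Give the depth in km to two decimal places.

3.19 km

Invert Athy's law: z = ln(n₀/n) / c
z = ln(0.6/0.15) / 0.435 = ln(4) / 0.435 = 1.3863 / 0.435 = 3.187 km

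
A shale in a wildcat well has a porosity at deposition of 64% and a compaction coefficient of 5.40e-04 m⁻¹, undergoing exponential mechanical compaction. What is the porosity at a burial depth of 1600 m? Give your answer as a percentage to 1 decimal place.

Working in km (1 km = 1000 m; β in km⁻¹ = β in m⁻¹ × 1000):
phi = phi₀·exp(−β·z) = 0.64 × exp(−0.54 × 1.6) = 0.64 × exp(−0.864)
  = 0.64 × 0.4215 = 0.2697

27.0%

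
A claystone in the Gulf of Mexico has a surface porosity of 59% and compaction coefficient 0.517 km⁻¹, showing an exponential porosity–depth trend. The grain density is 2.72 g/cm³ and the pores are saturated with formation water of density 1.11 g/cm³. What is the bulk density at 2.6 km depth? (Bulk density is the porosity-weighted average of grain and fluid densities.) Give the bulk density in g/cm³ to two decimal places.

Porosity at depth: phi = 0.59·exp(−0.517×2.6) = 0.59×0.2607 = 0.1538
Bulk density: ρ_b = (1−phi)ρ_g + phi·ρ_f = 0.8462×2.72 + 0.1538×1.11
       = 2.302 + 0.171 = 2.472 g/cm³

2.47 g/cm³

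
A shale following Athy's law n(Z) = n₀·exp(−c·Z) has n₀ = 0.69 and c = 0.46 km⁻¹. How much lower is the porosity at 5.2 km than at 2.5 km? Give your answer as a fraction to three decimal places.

0.155

n(2.5) = 0.69·e^(−0.46×2.5) = 0.2185
n(5.2) = 0.69·e^(−0.46×5.2) = 0.0631
Δn = 0.2185 − 0.0631 = 0.1554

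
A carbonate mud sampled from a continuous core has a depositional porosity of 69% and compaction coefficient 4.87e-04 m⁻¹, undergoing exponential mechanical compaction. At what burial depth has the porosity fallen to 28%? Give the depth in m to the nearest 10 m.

Working in km (1 km = 1000 m; β in km⁻¹ = β in m⁻¹ × 1000):
Invert Athy's law: Z = ln(n₀/n) / β
Z = ln(0.69/0.28) / 0.487 = ln(2.464) / 0.487 = 0.9019 / 0.487 = 1.852 km

1850 m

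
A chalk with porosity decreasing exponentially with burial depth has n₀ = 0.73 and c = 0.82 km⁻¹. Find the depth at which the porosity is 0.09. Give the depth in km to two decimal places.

2.55 km

Invert Athy's law: Z = ln(n₀/n) / c
Z = ln(0.73/0.09) / 0.82 = ln(8.111) / 0.82 = 2.0932 / 0.82 = 2.553 km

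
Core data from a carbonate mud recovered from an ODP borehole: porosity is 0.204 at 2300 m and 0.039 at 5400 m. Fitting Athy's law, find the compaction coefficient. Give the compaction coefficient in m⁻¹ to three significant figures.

Working in km (1 km = 1000 m; β in km⁻¹ = β in m⁻¹ × 1000):
Athy: φ(Z) = φ₀ e^(−βZ) ⇒ φ₁/φ₂ = e^{β(Z₂−Z₁)} ⇒ β = ln(φ₁/φ₂)/(Z₂−Z₁)
β = ln(0.204/0.039) / (5.4 − 2.3) = ln(5.231) / 3.1 = 1.6546 / 3.1 = 0.5337 km⁻¹

0.000534 m⁻¹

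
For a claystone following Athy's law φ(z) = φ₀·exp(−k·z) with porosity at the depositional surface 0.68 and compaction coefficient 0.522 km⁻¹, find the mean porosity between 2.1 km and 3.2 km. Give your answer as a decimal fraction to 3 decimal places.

0.173

⟨φ⟩ = (1/(z₂−z₁)) ∫ φ₀ e^(−kz) dz = φ₀·(e^(−k·z₁) − e^(−k·z₂)) / (k·(z₂−z₁))
e^(−0.522×2.1) = 0.3341; e^(−0.522×3.2) = 0.1882
⟨φ⟩ = 0.68 × (0.3341 − 0.1882) / (0.522 × 1.1) = 0.68 × 0.2542 = 0.1729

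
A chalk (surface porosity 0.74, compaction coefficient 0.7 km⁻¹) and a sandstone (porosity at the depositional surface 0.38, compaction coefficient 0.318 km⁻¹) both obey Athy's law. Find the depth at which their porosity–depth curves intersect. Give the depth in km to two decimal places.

Set n₀ₐ e^(−kₐZ) = n₀ᵦ e^(−kᵦZ) ⇒ ln(n₀ₐ/n₀ᵦ) = (kₐ − kᵦ)·Z
Z = ln(0.74/0.38) / (0.7 − 0.318) = 0.6665 / 0.382 = 1.745 km

1.74 km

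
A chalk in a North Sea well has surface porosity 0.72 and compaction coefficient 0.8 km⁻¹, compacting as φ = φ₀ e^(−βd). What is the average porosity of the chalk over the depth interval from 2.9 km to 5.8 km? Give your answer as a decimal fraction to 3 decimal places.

⟨φ⟩ = (1/(d₂−d₁)) ∫ φ₀ e^(−βd) dd = φ₀·(e^(−β·d₁) − e^(−β·d₂)) / (β·(d₂−d₁))
e^(−0.8×2.9) = 0.0983; e^(−0.8×5.8) = 0.0097
⟨φ⟩ = 0.72 × (0.0983 − 0.0097) / (0.8 × 2.9) = 0.72 × 0.0382 = 0.0275

0.028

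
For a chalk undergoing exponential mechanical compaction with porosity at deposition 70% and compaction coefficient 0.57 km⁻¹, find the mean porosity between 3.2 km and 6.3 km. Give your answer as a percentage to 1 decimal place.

5.3%

⟨φ⟩ = (1/(Z₂−Z₁)) ∫ φ₀ e^(−cZ) dZ = φ₀·(e^(−c·Z₁) − e^(−c·Z₂)) / (c·(Z₂−Z₁))
e^(−0.57×3.2) = 0.1614; e^(−0.57×6.3) = 0.0276
⟨φ⟩ = 0.7 × (0.1614 − 0.0276) / (0.57 × 3.1) = 0.7 × 0.0757 = 0.0530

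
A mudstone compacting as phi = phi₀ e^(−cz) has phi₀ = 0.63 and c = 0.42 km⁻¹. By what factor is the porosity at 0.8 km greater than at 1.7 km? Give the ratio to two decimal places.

1.46

phi(z₁)/phi(z₂) = e^(−c·z₁)/e^(−c·z₂) = e^{c(z₂−z₁)}
= exp(0.42 × 0.9) = exp(0.378) = 1.4594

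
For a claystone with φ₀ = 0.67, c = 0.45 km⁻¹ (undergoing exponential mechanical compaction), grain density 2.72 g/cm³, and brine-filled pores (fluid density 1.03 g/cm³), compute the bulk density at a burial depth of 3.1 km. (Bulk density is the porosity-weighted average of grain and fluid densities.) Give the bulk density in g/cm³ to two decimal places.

2.44 g/cm³

Porosity at depth: φ = 0.67·exp(−0.45×3.1) = 0.67×0.2478 = 0.1660
Bulk density: ρ_b = (1−φ)ρ_g + φ·ρ_f = 0.8340×2.72 + 0.1660×1.03
       = 2.268 + 0.171 = 2.439 g/cm³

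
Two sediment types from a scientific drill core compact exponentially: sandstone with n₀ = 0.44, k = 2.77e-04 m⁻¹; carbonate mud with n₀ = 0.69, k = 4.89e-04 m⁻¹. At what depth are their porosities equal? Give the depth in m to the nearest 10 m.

Working in km (1 km = 1000 m; k in km⁻¹ = k in m⁻¹ × 1000):
Set n₀ₐ e^(−kₐZ) = n₀ᵦ e^(−kᵦZ) ⇒ ln(n₀ₐ/n₀ᵦ) = (kₐ − kᵦ)·Z
Z = ln(0.44/0.69) / (0.277 − 0.489) = -0.4499 / -0.212 = 2.122 km

2120 m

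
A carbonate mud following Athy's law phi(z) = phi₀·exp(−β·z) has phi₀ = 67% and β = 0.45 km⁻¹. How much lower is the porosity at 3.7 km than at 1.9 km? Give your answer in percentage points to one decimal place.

15.8 percentage points

phi(1.9) = 0.67·e^(−0.45×1.9) = 0.2849
phi(3.7) = 0.67·e^(−0.45×3.7) = 0.1268
Δphi = 0.2849 − 0.1268 = 0.1582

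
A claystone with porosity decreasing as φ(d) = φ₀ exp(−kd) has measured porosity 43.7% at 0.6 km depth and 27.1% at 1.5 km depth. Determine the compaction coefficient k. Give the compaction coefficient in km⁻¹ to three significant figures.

0.531 km⁻¹

Athy: φ(d) = φ₀ e^(−kd) ⇒ φ₁/φ₂ = e^{k(d₂−d₁)} ⇒ k = ln(φ₁/φ₂)/(d₂−d₁)
k = ln(0.437/0.271) / (1.5 − 0.6) = ln(1.613) / 0.9 = 0.4778 / 0.9 = 0.5309 km⁻¹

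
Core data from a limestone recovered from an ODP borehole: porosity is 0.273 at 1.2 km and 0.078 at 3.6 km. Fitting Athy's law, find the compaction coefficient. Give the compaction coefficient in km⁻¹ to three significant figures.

0.522 km⁻¹

Athy: φ(d) = φ₀ e^(−βd) ⇒ φ₁/φ₂ = e^{β(d₂−d₁)} ⇒ β = ln(φ₁/φ₂)/(d₂−d₁)
β = ln(0.273/0.078) / (3.6 − 1.2) = ln(3.5) / 2.4 = 1.2528 / 2.4 = 0.522 km⁻¹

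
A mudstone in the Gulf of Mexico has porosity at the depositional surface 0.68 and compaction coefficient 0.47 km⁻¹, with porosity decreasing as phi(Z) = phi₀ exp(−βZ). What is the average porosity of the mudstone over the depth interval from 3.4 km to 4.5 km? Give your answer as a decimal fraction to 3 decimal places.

⟨phi⟩ = (1/(Z₂−Z₁)) ∫ phi₀ e^(−βZ) dZ = phi₀·(e^(−β·Z₁) − e^(−β·Z₂)) / (β·(Z₂−Z₁))
e^(−0.47×3.4) = 0.2023; e^(−0.47×4.5) = 0.1206
⟨phi⟩ = 0.68 × (0.2023 − 0.1206) / (0.47 × 1.1) = 0.68 × 0.1580 = 0.1074

0.107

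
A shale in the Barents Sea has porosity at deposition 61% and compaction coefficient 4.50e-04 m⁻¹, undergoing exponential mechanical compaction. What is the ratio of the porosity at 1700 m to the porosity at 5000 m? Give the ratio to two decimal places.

4.41

Working in km (1 km = 1000 m; β in km⁻¹ = β in m⁻¹ × 1000):
n(d₁)/n(d₂) = e^(−β·d₁)/e^(−β·d₂) = e^{β(d₂−d₁)}
= exp(0.45 × 3.3) = exp(1.485) = 4.4150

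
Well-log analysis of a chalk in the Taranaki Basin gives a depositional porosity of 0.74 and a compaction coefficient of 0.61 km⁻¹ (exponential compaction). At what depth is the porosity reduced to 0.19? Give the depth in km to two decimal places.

2.23 km

Invert Athy's law: Z = ln(φ₀/φ) / k
Z = ln(0.74/0.19) / 0.61 = ln(3.895) / 0.61 = 1.3596 / 0.61 = 2.229 km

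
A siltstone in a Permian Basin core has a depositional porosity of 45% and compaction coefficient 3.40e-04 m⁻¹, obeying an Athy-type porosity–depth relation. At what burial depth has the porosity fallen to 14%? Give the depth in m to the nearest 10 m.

3430 m

Working in km (1 km = 1000 m; c in km⁻¹ = c in m⁻¹ × 1000):
Invert Athy's law: d = ln(φ₀/φ) / c
d = ln(0.45/0.14) / 0.34 = ln(3.214) / 0.34 = 1.1676 / 0.34 = 3.434 km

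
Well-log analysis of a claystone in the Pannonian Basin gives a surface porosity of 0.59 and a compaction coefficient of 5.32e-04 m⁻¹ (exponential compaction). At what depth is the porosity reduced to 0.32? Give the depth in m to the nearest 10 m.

1150 m

Working in km (1 km = 1000 m; β in km⁻¹ = β in m⁻¹ × 1000):
Invert Athy's law: d = ln(n₀/n) / β
d = ln(0.59/0.32) / 0.532 = ln(1.844) / 0.532 = 0.6118 / 0.532 = 1.150 km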